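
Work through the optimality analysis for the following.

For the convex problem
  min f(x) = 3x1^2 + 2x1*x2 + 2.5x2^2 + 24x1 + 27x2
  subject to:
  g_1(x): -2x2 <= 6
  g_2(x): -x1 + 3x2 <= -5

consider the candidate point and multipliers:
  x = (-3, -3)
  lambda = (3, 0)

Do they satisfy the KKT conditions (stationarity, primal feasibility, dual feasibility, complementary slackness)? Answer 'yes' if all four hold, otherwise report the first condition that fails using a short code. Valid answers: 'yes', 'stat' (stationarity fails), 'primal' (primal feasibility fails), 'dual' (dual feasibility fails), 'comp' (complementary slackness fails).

Gradient of f: grad f(x) = Q x + c = (0, 6)
Constraint values g_i(x) = a_i^T x - b_i:
  g_1((-3, -3)) = 0
  g_2((-3, -3)) = -1
Stationarity residual: grad f(x) + sum_i lambda_i a_i = (0, 0)
  -> stationarity OK
Primal feasibility (all g_i <= 0): OK
Dual feasibility (all lambda_i >= 0): OK
Complementary slackness (lambda_i * g_i(x) = 0 for all i): OK

Verdict: yes, KKT holds.

yes


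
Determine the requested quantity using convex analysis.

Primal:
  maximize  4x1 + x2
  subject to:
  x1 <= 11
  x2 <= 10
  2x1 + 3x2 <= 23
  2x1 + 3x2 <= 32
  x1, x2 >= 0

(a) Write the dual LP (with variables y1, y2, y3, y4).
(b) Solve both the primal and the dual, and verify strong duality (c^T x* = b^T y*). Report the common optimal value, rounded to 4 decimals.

The standard primal-dual pair for 'max c^T x s.t. A x <= b, x >= 0' is:
  Dual:  min b^T y  s.t.  A^T y >= c,  y >= 0.

So the dual LP is:
  minimize  11y1 + 10y2 + 23y3 + 32y4
  subject to:
    y1 + 2y3 + 2y4 >= 4
    y2 + 3y3 + 3y4 >= 1
    y1, y2, y3, y4 >= 0

Solving the primal: x* = (11, 0.3333).
  primal value c^T x* = 44.3333.
Solving the dual: y* = (3.3333, 0, 0.3333, 0).
  dual value b^T y* = 44.3333.
Strong duality: c^T x* = b^T y*. Confirmed.

44.3333


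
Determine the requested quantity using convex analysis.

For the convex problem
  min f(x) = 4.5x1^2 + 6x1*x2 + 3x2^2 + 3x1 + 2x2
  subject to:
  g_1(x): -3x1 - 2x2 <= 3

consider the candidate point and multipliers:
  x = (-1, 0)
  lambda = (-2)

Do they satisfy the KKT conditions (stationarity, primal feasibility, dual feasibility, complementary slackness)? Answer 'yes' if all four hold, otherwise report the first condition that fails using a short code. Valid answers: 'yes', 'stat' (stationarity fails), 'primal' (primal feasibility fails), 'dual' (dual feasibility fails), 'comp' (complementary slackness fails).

Gradient of f: grad f(x) = Q x + c = (-6, -4)
Constraint values g_i(x) = a_i^T x - b_i:
  g_1((-1, 0)) = 0
Stationarity residual: grad f(x) + sum_i lambda_i a_i = (0, 0)
  -> stationarity OK
Primal feasibility (all g_i <= 0): OK
Dual feasibility (all lambda_i >= 0): FAILS
Complementary slackness (lambda_i * g_i(x) = 0 for all i): OK

Verdict: the first failing condition is dual_feasibility -> dual.

dual


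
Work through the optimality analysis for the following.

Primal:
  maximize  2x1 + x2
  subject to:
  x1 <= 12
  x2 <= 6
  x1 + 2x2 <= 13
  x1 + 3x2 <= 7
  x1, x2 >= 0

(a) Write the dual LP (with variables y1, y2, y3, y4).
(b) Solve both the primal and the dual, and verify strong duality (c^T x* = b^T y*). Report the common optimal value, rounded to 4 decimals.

The standard primal-dual pair for 'max c^T x s.t. A x <= b, x >= 0' is:
  Dual:  min b^T y  s.t.  A^T y >= c,  y >= 0.

So the dual LP is:
  minimize  12y1 + 6y2 + 13y3 + 7y4
  subject to:
    y1 + y3 + y4 >= 2
    y2 + 2y3 + 3y4 >= 1
    y1, y2, y3, y4 >= 0

Solving the primal: x* = (7, 0).
  primal value c^T x* = 14.
Solving the dual: y* = (0, 0, 0, 2).
  dual value b^T y* = 14.
Strong duality: c^T x* = b^T y*. Confirmed.

14


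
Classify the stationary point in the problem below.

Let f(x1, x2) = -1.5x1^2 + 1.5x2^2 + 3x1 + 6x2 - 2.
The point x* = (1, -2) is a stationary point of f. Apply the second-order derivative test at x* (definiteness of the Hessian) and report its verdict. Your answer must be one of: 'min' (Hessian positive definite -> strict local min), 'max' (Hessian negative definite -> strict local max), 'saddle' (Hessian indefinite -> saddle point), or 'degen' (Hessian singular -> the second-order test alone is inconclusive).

Compute the Hessian H = grad^2 f:
  H = [[-3, 0], [0, 3]]
Verify stationarity: grad f(x*) = H x* + g = (0, 0).
Eigenvalues of H: -3, 3.
Eigenvalues have mixed signs, so H is indefinite -> x* is a saddle point.

saddle


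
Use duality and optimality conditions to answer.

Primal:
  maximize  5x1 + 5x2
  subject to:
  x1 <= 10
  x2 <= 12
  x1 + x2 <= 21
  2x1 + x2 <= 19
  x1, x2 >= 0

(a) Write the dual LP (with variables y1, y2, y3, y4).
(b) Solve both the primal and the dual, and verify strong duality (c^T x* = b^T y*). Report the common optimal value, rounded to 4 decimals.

The standard primal-dual pair for 'max c^T x s.t. A x <= b, x >= 0' is:
  Dual:  min b^T y  s.t.  A^T y >= c,  y >= 0.

So the dual LP is:
  minimize  10y1 + 12y2 + 21y3 + 19y4
  subject to:
    y1 + y3 + 2y4 >= 5
    y2 + y3 + y4 >= 5
    y1, y2, y3, y4 >= 0

Solving the primal: x* = (3.5, 12).
  primal value c^T x* = 77.5.
Solving the dual: y* = (0, 2.5, 0, 2.5).
  dual value b^T y* = 77.5.
Strong duality: c^T x* = b^T y*. Confirmed.

77.5


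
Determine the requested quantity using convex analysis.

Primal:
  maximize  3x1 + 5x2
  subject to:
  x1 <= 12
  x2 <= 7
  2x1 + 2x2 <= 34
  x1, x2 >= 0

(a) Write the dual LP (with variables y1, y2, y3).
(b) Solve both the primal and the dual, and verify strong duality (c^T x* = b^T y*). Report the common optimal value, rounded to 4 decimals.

The standard primal-dual pair for 'max c^T x s.t. A x <= b, x >= 0' is:
  Dual:  min b^T y  s.t.  A^T y >= c,  y >= 0.

So the dual LP is:
  minimize  12y1 + 7y2 + 34y3
  subject to:
    y1 + 2y3 >= 3
    y2 + 2y3 >= 5
    y1, y2, y3 >= 0

Solving the primal: x* = (10, 7).
  primal value c^T x* = 65.
Solving the dual: y* = (0, 2, 1.5).
  dual value b^T y* = 65.
Strong duality: c^T x* = b^T y*. Confirmed.

65


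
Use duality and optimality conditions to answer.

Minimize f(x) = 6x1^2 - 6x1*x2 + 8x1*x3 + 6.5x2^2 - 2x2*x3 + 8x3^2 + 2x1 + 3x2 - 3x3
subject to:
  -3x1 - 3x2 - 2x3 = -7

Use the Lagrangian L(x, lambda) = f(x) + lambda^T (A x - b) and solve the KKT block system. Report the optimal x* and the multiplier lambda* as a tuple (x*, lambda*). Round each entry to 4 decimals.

Form the Lagrangian:
  L(x, lambda) = (1/2) x^T Q x + c^T x + lambda^T (A x - b)
Stationarity (grad_x L = 0): Q x + c + A^T lambda = 0.
Primal feasibility: A x = b.

This gives the KKT block system:
  [ Q   A^T ] [ x     ]   [-c ]
  [ A    0  ] [ lambda ] = [ b ]

Solving the linear system:
  x*      = (1.1024, 1.0973, 0.2005)
  lambda* = (3.4164)
  f(x*)   = 14.4049

x* = (1.1024, 1.0973, 0.2005), lambda* = (3.4164)


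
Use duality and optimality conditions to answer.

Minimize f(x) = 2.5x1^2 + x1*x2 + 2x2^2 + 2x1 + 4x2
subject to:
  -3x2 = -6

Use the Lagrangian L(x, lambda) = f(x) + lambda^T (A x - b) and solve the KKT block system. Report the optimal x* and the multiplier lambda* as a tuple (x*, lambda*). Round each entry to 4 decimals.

Form the Lagrangian:
  L(x, lambda) = (1/2) x^T Q x + c^T x + lambda^T (A x - b)
Stationarity (grad_x L = 0): Q x + c + A^T lambda = 0.
Primal feasibility: A x = b.

This gives the KKT block system:
  [ Q   A^T ] [ x     ]   [-c ]
  [ A    0  ] [ lambda ] = [ b ]

Solving the linear system:
  x*      = (-0.8, 2)
  lambda* = (3.7333)
  f(x*)   = 14.4

x* = (-0.8, 2), lambda* = (3.7333)


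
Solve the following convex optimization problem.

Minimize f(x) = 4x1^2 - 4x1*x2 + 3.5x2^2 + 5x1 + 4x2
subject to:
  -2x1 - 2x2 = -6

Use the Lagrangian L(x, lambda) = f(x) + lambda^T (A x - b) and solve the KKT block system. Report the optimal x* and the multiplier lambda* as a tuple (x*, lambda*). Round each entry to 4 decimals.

Form the Lagrangian:
  L(x, lambda) = (1/2) x^T Q x + c^T x + lambda^T (A x - b)
Stationarity (grad_x L = 0): Q x + c + A^T lambda = 0.
Primal feasibility: A x = b.

This gives the KKT block system:
  [ Q   A^T ] [ x     ]   [-c ]
  [ A    0  ] [ lambda ] = [ b ]

Solving the linear system:
  x*      = (1.3913, 1.6087)
  lambda* = (4.8478)
  f(x*)   = 21.2391

x* = (1.3913, 1.6087), lambda* = (4.8478)


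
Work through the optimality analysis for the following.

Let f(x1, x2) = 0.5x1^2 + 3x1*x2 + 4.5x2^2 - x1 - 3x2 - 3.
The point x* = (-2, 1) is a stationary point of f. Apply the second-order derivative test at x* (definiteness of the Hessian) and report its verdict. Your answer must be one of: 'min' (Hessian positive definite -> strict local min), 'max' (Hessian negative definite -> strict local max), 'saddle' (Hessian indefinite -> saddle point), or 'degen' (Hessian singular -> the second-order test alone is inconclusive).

Compute the Hessian H = grad^2 f:
  H = [[1, 3], [3, 9]]
Verify stationarity: grad f(x*) = H x* + g = (0, 0).
Eigenvalues of H: 0, 10.
H has a zero eigenvalue (singular; positive semidefinite but not definite), so H is neither positive definite, negative definite, nor indefinite. The second-order test alone is inconclusive -> degen.
(Indeed, f is constant along the null direction of H through x*, so x* is not a strict local extremum.)

degen


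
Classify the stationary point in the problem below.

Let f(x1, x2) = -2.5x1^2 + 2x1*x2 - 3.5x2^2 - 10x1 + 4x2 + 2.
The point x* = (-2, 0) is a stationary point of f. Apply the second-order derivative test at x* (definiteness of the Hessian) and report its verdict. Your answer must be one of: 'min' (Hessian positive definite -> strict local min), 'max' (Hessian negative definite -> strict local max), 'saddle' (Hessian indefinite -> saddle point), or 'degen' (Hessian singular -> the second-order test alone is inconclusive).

Compute the Hessian H = grad^2 f:
  H = [[-5, 2], [2, -7]]
Verify stationarity: grad f(x*) = H x* + g = (0, 0).
Eigenvalues of H: -8.2361, -3.7639.
Both eigenvalues < 0, so H is negative definite -> x* is a strict local max.

max


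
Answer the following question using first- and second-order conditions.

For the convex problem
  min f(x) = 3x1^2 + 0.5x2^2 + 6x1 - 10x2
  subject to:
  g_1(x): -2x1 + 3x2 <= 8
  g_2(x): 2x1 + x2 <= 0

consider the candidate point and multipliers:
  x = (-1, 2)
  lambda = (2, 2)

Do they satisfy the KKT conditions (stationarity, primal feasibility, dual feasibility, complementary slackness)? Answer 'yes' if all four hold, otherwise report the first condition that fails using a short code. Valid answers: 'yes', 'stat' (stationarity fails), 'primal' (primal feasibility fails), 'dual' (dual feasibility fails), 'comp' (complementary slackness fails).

Gradient of f: grad f(x) = Q x + c = (0, -8)
Constraint values g_i(x) = a_i^T x - b_i:
  g_1((-1, 2)) = 0
  g_2((-1, 2)) = 0
Stationarity residual: grad f(x) + sum_i lambda_i a_i = (0, 0)
  -> stationarity OK
Primal feasibility (all g_i <= 0): OK
Dual feasibility (all lambda_i >= 0): OK
Complementary slackness (lambda_i * g_i(x) = 0 for all i): OK

Verdict: yes, KKT holds.

yes


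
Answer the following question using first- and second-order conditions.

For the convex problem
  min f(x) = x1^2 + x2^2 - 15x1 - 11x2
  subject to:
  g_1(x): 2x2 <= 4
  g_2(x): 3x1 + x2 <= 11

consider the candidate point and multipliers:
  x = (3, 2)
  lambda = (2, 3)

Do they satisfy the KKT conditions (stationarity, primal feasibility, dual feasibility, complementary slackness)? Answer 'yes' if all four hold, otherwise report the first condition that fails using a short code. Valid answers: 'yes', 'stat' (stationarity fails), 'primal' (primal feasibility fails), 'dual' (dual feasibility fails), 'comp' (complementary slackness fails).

Gradient of f: grad f(x) = Q x + c = (-9, -7)
Constraint values g_i(x) = a_i^T x - b_i:
  g_1((3, 2)) = 0
  g_2((3, 2)) = 0
Stationarity residual: grad f(x) + sum_i lambda_i a_i = (0, 0)
  -> stationarity OK
Primal feasibility (all g_i <= 0): OK
Dual feasibility (all lambda_i >= 0): OK
Complementary slackness (lambda_i * g_i(x) = 0 for all i): OK

Verdict: yes, KKT holds.

yes


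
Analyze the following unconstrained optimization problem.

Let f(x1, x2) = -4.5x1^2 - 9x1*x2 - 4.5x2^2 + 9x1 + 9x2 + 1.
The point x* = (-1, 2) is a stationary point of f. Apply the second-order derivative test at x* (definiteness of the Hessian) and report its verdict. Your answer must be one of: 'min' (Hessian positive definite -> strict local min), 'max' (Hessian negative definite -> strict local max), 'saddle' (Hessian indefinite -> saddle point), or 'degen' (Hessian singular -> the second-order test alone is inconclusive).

Compute the Hessian H = grad^2 f:
  H = [[-9, -9], [-9, -9]]
Verify stationarity: grad f(x*) = H x* + g = (0, 0).
Eigenvalues of H: -18, 0.
H has a zero eigenvalue (singular; negative semidefinite but not definite), so H is neither positive definite, negative definite, nor indefinite. The second-order test alone is inconclusive -> degen.
(Indeed, f is constant along the null direction of H through x*, so x* is not a strict local extremum.)

degen


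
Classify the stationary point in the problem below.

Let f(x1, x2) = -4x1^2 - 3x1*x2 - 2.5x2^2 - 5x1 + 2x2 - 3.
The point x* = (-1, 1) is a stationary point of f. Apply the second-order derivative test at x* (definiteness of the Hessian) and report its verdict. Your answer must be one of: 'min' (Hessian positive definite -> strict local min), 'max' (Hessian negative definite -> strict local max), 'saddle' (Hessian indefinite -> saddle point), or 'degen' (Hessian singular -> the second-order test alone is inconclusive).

Compute the Hessian H = grad^2 f:
  H = [[-8, -3], [-3, -5]]
Verify stationarity: grad f(x*) = H x* + g = (0, 0).
Eigenvalues of H: -9.8541, -3.1459.
Both eigenvalues < 0, so H is negative definite -> x* is a strict local max.

max


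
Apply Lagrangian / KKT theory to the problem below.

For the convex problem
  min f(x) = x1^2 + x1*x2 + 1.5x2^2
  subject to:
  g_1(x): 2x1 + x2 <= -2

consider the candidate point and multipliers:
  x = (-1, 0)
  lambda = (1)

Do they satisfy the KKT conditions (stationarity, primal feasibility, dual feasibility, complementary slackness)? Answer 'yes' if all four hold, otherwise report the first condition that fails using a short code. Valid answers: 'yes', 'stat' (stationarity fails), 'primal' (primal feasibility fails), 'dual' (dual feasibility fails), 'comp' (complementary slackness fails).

Gradient of f: grad f(x) = Q x + c = (-2, -1)
Constraint values g_i(x) = a_i^T x - b_i:
  g_1((-1, 0)) = 0
Stationarity residual: grad f(x) + sum_i lambda_i a_i = (0, 0)
  -> stationarity OK
Primal feasibility (all g_i <= 0): OK
Dual feasibility (all lambda_i >= 0): OK
Complementary slackness (lambda_i * g_i(x) = 0 for all i): OK

Verdict: yes, KKT holds.

yes


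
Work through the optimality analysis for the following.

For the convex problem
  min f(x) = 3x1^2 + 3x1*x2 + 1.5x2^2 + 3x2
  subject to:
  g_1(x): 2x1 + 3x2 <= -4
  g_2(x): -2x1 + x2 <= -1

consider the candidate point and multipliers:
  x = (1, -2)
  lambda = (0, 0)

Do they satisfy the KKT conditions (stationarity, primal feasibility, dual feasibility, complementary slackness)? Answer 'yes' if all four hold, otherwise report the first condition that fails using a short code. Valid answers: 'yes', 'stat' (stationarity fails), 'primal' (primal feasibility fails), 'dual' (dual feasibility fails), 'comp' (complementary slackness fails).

Gradient of f: grad f(x) = Q x + c = (0, 0)
Constraint values g_i(x) = a_i^T x - b_i:
  g_1((1, -2)) = 0
  g_2((1, -2)) = -3
Stationarity residual: grad f(x) + sum_i lambda_i a_i = (0, 0)
  -> stationarity OK
Primal feasibility (all g_i <= 0): OK
Dual feasibility (all lambda_i >= 0): OK
Complementary slackness (lambda_i * g_i(x) = 0 for all i): OK

Verdict: yes, KKT holds.

yes


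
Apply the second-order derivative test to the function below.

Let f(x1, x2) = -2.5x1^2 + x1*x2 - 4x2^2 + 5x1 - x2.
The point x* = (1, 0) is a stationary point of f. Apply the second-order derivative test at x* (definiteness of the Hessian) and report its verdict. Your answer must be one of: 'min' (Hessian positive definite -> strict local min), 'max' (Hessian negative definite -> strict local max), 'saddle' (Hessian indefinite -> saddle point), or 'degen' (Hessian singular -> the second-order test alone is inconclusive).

Compute the Hessian H = grad^2 f:
  H = [[-5, 1], [1, -8]]
Verify stationarity: grad f(x*) = H x* + g = (0, 0).
Eigenvalues of H: -8.3028, -4.6972.
Both eigenvalues < 0, so H is negative definite -> x* is a strict local max.

max


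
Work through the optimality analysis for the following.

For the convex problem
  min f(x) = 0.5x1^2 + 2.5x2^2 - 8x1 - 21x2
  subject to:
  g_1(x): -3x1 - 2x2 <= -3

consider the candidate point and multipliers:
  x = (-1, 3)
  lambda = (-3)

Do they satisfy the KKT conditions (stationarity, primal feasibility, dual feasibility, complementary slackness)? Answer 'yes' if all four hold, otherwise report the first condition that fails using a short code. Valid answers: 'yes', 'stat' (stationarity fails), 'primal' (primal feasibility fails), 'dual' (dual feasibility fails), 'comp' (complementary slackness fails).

Gradient of f: grad f(x) = Q x + c = (-9, -6)
Constraint values g_i(x) = a_i^T x - b_i:
  g_1((-1, 3)) = 0
Stationarity residual: grad f(x) + sum_i lambda_i a_i = (0, 0)
  -> stationarity OK
Primal feasibility (all g_i <= 0): OK
Dual feasibility (all lambda_i >= 0): FAILS
Complementary slackness (lambda_i * g_i(x) = 0 for all i): OK

Verdict: the first failing condition is dual_feasibility -> dual.

dual


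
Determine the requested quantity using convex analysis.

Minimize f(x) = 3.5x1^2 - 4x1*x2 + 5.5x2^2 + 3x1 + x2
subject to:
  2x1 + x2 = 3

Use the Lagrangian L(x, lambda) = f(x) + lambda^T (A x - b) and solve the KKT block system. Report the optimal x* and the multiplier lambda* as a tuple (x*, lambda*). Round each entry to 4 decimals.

Form the Lagrangian:
  L(x, lambda) = (1/2) x^T Q x + c^T x + lambda^T (A x - b)
Stationarity (grad_x L = 0): Q x + c + A^T lambda = 0.
Primal feasibility: A x = b.

This gives the KKT block system:
  [ Q   A^T ] [ x     ]   [-c ]
  [ A    0  ] [ lambda ] = [ b ]

Solving the linear system:
  x*      = (1.1493, 0.7015)
  lambda* = (-4.1194)
  f(x*)   = 8.2537

x* = (1.1493, 0.7015), lambda* = (-4.1194)


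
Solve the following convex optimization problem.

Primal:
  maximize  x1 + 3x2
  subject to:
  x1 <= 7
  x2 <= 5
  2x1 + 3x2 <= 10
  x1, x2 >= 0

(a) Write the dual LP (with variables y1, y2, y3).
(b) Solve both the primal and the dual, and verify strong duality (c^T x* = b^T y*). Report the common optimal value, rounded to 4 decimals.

The standard primal-dual pair for 'max c^T x s.t. A x <= b, x >= 0' is:
  Dual:  min b^T y  s.t.  A^T y >= c,  y >= 0.

So the dual LP is:
  minimize  7y1 + 5y2 + 10y3
  subject to:
    y1 + 2y3 >= 1
    y2 + 3y3 >= 3
    y1, y2, y3 >= 0

Solving the primal: x* = (0, 3.3333).
  primal value c^T x* = 10.
Solving the dual: y* = (0, 0, 1).
  dual value b^T y* = 10.
Strong duality: c^T x* = b^T y*. Confirmed.

10


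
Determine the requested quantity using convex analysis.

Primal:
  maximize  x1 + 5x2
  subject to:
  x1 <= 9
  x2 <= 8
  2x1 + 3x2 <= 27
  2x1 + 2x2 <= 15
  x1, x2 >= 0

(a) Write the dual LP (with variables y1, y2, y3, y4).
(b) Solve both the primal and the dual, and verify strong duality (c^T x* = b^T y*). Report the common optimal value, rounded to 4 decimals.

The standard primal-dual pair for 'max c^T x s.t. A x <= b, x >= 0' is:
  Dual:  min b^T y  s.t.  A^T y >= c,  y >= 0.

So the dual LP is:
  minimize  9y1 + 8y2 + 27y3 + 15y4
  subject to:
    y1 + 2y3 + 2y4 >= 1
    y2 + 3y3 + 2y4 >= 5
    y1, y2, y3, y4 >= 0

Solving the primal: x* = (0, 7.5).
  primal value c^T x* = 37.5.
Solving the dual: y* = (0, 0, 0, 2.5).
  dual value b^T y* = 37.5.
Strong duality: c^T x* = b^T y*. Confirmed.

37.5


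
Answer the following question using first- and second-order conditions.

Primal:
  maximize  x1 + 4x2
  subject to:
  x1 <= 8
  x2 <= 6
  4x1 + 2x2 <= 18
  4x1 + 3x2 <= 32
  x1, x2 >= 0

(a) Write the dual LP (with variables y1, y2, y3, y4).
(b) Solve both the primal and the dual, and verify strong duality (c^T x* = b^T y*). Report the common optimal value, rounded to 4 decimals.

The standard primal-dual pair for 'max c^T x s.t. A x <= b, x >= 0' is:
  Dual:  min b^T y  s.t.  A^T y >= c,  y >= 0.

So the dual LP is:
  minimize  8y1 + 6y2 + 18y3 + 32y4
  subject to:
    y1 + 4y3 + 4y4 >= 1
    y2 + 2y3 + 3y4 >= 4
    y1, y2, y3, y4 >= 0

Solving the primal: x* = (1.5, 6).
  primal value c^T x* = 25.5.
Solving the dual: y* = (0, 3.5, 0.25, 0).
  dual value b^T y* = 25.5.
Strong duality: c^T x* = b^T y*. Confirmed.

25.5


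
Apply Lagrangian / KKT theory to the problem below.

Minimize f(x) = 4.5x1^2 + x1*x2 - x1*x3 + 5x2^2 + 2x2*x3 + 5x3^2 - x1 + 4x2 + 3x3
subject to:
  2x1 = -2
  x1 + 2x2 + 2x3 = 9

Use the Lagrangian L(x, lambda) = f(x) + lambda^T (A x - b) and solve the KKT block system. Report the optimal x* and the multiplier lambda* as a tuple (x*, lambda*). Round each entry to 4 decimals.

Form the Lagrangian:
  L(x, lambda) = (1/2) x^T Q x + c^T x + lambda^T (A x - b)
Stationarity (grad_x L = 0): Q x + c + A^T lambda = 0.
Primal feasibility: A x = b.

This gives the KKT block system:
  [ Q   A^T ] [ x     ]   [-c ]
  [ A    0  ] [ lambda ] = [ b ]

Solving the linear system:
  x*      = (-1, 2.5625, 2.4375)
  lambda* = (13.3125, -16.75)
  f(x*)   = 97.9688

x* = (-1, 2.5625, 2.4375), lambda* = (13.3125, -16.75)


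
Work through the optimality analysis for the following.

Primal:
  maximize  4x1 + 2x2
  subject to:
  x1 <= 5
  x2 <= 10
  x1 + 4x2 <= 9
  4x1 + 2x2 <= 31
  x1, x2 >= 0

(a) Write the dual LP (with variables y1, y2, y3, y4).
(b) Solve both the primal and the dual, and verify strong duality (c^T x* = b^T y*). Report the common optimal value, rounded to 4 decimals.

The standard primal-dual pair for 'max c^T x s.t. A x <= b, x >= 0' is:
  Dual:  min b^T y  s.t.  A^T y >= c,  y >= 0.

So the dual LP is:
  minimize  5y1 + 10y2 + 9y3 + 31y4
  subject to:
    y1 + y3 + 4y4 >= 4
    y2 + 4y3 + 2y4 >= 2
    y1, y2, y3, y4 >= 0

Solving the primal: x* = (5, 1).
  primal value c^T x* = 22.
Solving the dual: y* = (3.5, 0, 0.5, 0).
  dual value b^T y* = 22.
Strong duality: c^T x* = b^T y*. Confirmed.

22


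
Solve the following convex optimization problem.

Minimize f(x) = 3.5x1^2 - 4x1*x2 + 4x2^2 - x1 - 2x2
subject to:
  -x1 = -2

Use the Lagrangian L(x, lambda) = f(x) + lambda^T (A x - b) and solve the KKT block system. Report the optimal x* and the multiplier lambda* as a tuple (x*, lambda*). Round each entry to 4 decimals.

Form the Lagrangian:
  L(x, lambda) = (1/2) x^T Q x + c^T x + lambda^T (A x - b)
Stationarity (grad_x L = 0): Q x + c + A^T lambda = 0.
Primal feasibility: A x = b.

This gives the KKT block system:
  [ Q   A^T ] [ x     ]   [-c ]
  [ A    0  ] [ lambda ] = [ b ]

Solving the linear system:
  x*      = (2, 1.25)
  lambda* = (8)
  f(x*)   = 5.75

x* = (2, 1.25), lambda* = (8)


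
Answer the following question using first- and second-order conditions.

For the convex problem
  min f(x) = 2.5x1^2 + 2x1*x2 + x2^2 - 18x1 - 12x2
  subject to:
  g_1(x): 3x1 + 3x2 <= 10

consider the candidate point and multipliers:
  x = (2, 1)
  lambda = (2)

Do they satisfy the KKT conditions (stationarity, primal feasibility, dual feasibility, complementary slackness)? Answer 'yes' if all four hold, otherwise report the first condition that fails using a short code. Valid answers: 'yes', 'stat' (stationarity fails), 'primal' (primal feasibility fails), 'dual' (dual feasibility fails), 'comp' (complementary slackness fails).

Gradient of f: grad f(x) = Q x + c = (-6, -6)
Constraint values g_i(x) = a_i^T x - b_i:
  g_1((2, 1)) = -1
Stationarity residual: grad f(x) + sum_i lambda_i a_i = (0, 0)
  -> stationarity OK
Primal feasibility (all g_i <= 0): OK
Dual feasibility (all lambda_i >= 0): OK
Complementary slackness (lambda_i * g_i(x) = 0 for all i): FAILS

Verdict: the first failing condition is complementary_slackness -> comp.

comp


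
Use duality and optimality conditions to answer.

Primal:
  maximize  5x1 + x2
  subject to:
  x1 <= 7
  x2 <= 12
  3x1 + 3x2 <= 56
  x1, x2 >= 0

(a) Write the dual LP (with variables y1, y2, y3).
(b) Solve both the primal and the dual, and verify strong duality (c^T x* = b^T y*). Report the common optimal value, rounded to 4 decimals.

The standard primal-dual pair for 'max c^T x s.t. A x <= b, x >= 0' is:
  Dual:  min b^T y  s.t.  A^T y >= c,  y >= 0.

So the dual LP is:
  minimize  7y1 + 12y2 + 56y3
  subject to:
    y1 + 3y3 >= 5
    y2 + 3y3 >= 1
    y1, y2, y3 >= 0

Solving the primal: x* = (7, 11.6667).
  primal value c^T x* = 46.6667.
Solving the dual: y* = (4, 0, 0.3333).
  dual value b^T y* = 46.6667.
Strong duality: c^T x* = b^T y*. Confirmed.

46.6667


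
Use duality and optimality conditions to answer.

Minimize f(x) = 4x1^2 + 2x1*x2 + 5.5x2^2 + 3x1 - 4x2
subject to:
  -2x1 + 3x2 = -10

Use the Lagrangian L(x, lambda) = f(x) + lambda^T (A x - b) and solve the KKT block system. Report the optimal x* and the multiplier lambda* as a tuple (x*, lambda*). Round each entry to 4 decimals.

Form the Lagrangian:
  L(x, lambda) = (1/2) x^T Q x + c^T x + lambda^T (A x - b)
Stationarity (grad_x L = 0): Q x + c + A^T lambda = 0.
Primal feasibility: A x = b.

This gives the KKT block system:
  [ Q   A^T ] [ x     ]   [-c ]
  [ A    0  ] [ lambda ] = [ b ]

Solving the linear system:
  x*      = (1.9786, -2.0143)
  lambda* = (7.4)
  f(x*)   = 43.9964

x* = (1.9786, -2.0143), lambda* = (7.4)


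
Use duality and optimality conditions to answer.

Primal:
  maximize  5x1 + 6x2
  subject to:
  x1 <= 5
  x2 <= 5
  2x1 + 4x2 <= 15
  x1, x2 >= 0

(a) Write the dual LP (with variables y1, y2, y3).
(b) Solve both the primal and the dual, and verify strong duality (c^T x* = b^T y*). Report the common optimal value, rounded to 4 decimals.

The standard primal-dual pair for 'max c^T x s.t. A x <= b, x >= 0' is:
  Dual:  min b^T y  s.t.  A^T y >= c,  y >= 0.

So the dual LP is:
  minimize  5y1 + 5y2 + 15y3
  subject to:
    y1 + 2y3 >= 5
    y2 + 4y3 >= 6
    y1, y2, y3 >= 0

Solving the primal: x* = (5, 1.25).
  primal value c^T x* = 32.5.
Solving the dual: y* = (2, 0, 1.5).
  dual value b^T y* = 32.5.
Strong duality: c^T x* = b^T y*. Confirmed.

32.5


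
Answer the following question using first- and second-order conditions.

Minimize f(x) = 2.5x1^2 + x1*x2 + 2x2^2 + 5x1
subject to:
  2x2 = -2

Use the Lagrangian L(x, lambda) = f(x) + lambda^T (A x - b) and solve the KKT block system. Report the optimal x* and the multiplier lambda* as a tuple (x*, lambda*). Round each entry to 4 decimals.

Form the Lagrangian:
  L(x, lambda) = (1/2) x^T Q x + c^T x + lambda^T (A x - b)
Stationarity (grad_x L = 0): Q x + c + A^T lambda = 0.
Primal feasibility: A x = b.

This gives the KKT block system:
  [ Q   A^T ] [ x     ]   [-c ]
  [ A    0  ] [ lambda ] = [ b ]

Solving the linear system:
  x*      = (-0.8, -1)
  lambda* = (2.4)
  f(x*)   = 0.4

x* = (-0.8, -1), lambda* = (2.4)


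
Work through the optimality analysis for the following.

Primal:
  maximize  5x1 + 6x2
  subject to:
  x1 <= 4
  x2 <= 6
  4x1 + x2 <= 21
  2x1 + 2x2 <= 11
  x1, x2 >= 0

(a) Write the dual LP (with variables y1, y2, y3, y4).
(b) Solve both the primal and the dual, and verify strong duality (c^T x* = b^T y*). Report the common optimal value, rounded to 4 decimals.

The standard primal-dual pair for 'max c^T x s.t. A x <= b, x >= 0' is:
  Dual:  min b^T y  s.t.  A^T y >= c,  y >= 0.

So the dual LP is:
  minimize  4y1 + 6y2 + 21y3 + 11y4
  subject to:
    y1 + 4y3 + 2y4 >= 5
    y2 + y3 + 2y4 >= 6
    y1, y2, y3, y4 >= 0

Solving the primal: x* = (0, 5.5).
  primal value c^T x* = 33.
Solving the dual: y* = (0, 0, 0, 3).
  dual value b^T y* = 33.
Strong duality: c^T x* = b^T y*. Confirmed.

33


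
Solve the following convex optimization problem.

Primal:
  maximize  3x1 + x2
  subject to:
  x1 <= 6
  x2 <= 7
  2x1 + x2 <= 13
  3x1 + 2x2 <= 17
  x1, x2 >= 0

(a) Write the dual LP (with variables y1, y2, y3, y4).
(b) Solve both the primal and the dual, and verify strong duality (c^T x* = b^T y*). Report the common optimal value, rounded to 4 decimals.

The standard primal-dual pair for 'max c^T x s.t. A x <= b, x >= 0' is:
  Dual:  min b^T y  s.t.  A^T y >= c,  y >= 0.

So the dual LP is:
  minimize  6y1 + 7y2 + 13y3 + 17y4
  subject to:
    y1 + 2y3 + 3y4 >= 3
    y2 + y3 + 2y4 >= 1
    y1, y2, y3, y4 >= 0

Solving the primal: x* = (5.6667, 0).
  primal value c^T x* = 17.
Solving the dual: y* = (0, 0, 0, 1).
  dual value b^T y* = 17.
Strong duality: c^T x* = b^T y*. Confirmed.

17


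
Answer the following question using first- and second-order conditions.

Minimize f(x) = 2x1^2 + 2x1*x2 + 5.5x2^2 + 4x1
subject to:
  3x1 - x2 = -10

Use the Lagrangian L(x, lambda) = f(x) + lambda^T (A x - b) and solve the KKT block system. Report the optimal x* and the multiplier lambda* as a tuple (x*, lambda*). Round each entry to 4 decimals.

Form the Lagrangian:
  L(x, lambda) = (1/2) x^T Q x + c^T x + lambda^T (A x - b)
Stationarity (grad_x L = 0): Q x + c + A^T lambda = 0.
Primal feasibility: A x = b.

This gives the KKT block system:
  [ Q   A^T ] [ x     ]   [-c ]
  [ A    0  ] [ lambda ] = [ b ]

Solving the linear system:
  x*      = (-3.0783, 0.7652)
  lambda* = (2.2609)
  f(x*)   = 5.1478

x* = (-3.0783, 0.7652), lambda* = (2.2609)


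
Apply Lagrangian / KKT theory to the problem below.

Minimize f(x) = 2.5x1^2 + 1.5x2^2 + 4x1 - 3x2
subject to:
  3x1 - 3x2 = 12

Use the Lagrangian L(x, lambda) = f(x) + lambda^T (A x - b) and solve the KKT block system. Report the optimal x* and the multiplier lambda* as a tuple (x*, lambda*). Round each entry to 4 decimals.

Form the Lagrangian:
  L(x, lambda) = (1/2) x^T Q x + c^T x + lambda^T (A x - b)
Stationarity (grad_x L = 0): Q x + c + A^T lambda = 0.
Primal feasibility: A x = b.

This gives the KKT block system:
  [ Q   A^T ] [ x     ]   [-c ]
  [ A    0  ] [ lambda ] = [ b ]

Solving the linear system:
  x*      = (1.375, -2.625)
  lambda* = (-3.625)
  f(x*)   = 28.4375

x* = (1.375, -2.625), lambda* = (-3.625)


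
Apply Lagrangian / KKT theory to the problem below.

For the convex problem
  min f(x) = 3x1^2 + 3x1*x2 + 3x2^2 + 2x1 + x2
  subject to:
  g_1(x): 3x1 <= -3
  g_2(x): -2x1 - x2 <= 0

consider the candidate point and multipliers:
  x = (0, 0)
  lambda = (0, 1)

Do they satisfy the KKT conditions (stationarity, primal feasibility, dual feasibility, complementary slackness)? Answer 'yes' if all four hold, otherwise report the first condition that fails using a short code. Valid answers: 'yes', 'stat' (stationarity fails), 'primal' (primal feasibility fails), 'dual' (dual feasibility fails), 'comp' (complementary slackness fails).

Gradient of f: grad f(x) = Q x + c = (2, 1)
Constraint values g_i(x) = a_i^T x - b_i:
  g_1((0, 0)) = 3
  g_2((0, 0)) = 0
Stationarity residual: grad f(x) + sum_i lambda_i a_i = (0, 0)
  -> stationarity OK
Primal feasibility (all g_i <= 0): FAILS
Dual feasibility (all lambda_i >= 0): OK
Complementary slackness (lambda_i * g_i(x) = 0 for all i): OK

Verdict: the first failing condition is primal_feasibility -> primal.

primal


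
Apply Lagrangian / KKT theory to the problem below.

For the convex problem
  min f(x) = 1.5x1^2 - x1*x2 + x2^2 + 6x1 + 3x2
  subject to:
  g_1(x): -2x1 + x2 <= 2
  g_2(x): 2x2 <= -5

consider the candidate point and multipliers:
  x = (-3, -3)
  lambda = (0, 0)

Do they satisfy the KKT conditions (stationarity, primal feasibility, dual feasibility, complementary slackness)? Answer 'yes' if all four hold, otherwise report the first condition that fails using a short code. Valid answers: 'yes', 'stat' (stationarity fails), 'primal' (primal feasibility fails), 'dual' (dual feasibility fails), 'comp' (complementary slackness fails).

Gradient of f: grad f(x) = Q x + c = (0, 0)
Constraint values g_i(x) = a_i^T x - b_i:
  g_1((-3, -3)) = 1
  g_2((-3, -3)) = -1
Stationarity residual: grad f(x) + sum_i lambda_i a_i = (0, 0)
  -> stationarity OK
Primal feasibility (all g_i <= 0): FAILS
Dual feasibility (all lambda_i >= 0): OK
Complementary slackness (lambda_i * g_i(x) = 0 for all i): OK

Verdict: the first failing condition is primal_feasibility -> primal.

primal


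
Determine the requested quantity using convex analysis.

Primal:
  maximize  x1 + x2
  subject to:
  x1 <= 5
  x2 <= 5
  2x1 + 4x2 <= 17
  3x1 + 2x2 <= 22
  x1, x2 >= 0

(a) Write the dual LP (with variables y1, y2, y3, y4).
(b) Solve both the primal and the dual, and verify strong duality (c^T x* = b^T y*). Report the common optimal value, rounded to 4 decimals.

The standard primal-dual pair for 'max c^T x s.t. A x <= b, x >= 0' is:
  Dual:  min b^T y  s.t.  A^T y >= c,  y >= 0.

So the dual LP is:
  minimize  5y1 + 5y2 + 17y3 + 22y4
  subject to:
    y1 + 2y3 + 3y4 >= 1
    y2 + 4y3 + 2y4 >= 1
    y1, y2, y3, y4 >= 0

Solving the primal: x* = (5, 1.75).
  primal value c^T x* = 6.75.
Solving the dual: y* = (0.5, 0, 0.25, 0).
  dual value b^T y* = 6.75.
Strong duality: c^T x* = b^T y*. Confirmed.

6.75


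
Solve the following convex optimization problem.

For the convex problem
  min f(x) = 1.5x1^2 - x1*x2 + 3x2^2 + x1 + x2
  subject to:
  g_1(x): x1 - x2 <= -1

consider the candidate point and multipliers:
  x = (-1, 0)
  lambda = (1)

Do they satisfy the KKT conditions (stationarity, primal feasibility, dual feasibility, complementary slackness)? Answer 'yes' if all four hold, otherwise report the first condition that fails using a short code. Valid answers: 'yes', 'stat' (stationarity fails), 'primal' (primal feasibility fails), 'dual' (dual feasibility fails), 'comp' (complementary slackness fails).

Gradient of f: grad f(x) = Q x + c = (-2, 2)
Constraint values g_i(x) = a_i^T x - b_i:
  g_1((-1, 0)) = 0
Stationarity residual: grad f(x) + sum_i lambda_i a_i = (-1, 1)
  -> stationarity FAILS
Primal feasibility (all g_i <= 0): OK
Dual feasibility (all lambda_i >= 0): OK
Complementary slackness (lambda_i * g_i(x) = 0 for all i): OK

Verdict: the first failing condition is stationarity -> stat.

stat


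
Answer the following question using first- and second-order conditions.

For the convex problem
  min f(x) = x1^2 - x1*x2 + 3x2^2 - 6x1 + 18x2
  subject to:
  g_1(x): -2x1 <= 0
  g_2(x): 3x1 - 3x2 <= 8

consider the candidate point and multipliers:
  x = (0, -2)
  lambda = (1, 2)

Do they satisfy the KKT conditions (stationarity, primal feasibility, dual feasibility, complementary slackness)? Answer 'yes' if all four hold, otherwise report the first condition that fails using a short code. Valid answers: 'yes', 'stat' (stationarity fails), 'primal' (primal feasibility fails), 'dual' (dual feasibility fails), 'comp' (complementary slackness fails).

Gradient of f: grad f(x) = Q x + c = (-4, 6)
Constraint values g_i(x) = a_i^T x - b_i:
  g_1((0, -2)) = 0
  g_2((0, -2)) = -2
Stationarity residual: grad f(x) + sum_i lambda_i a_i = (0, 0)
  -> stationarity OK
Primal feasibility (all g_i <= 0): OK
Dual feasibility (all lambda_i >= 0): OK
Complementary slackness (lambda_i * g_i(x) = 0 for all i): FAILS

Verdict: the first failing condition is complementary_slackness -> comp.

comp


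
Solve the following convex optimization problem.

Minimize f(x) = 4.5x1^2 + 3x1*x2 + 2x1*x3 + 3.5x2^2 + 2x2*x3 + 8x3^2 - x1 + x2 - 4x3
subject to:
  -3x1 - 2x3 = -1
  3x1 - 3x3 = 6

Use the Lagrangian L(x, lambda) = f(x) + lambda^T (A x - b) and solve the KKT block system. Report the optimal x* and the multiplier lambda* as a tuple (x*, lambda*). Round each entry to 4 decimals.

Form the Lagrangian:
  L(x, lambda) = (1/2) x^T Q x + c^T x + lambda^T (A x - b)
Stationarity (grad_x L = 0): Q x + c + A^T lambda = 0.
Primal feasibility: A x = b.

This gives the KKT block system:
  [ Q   A^T ] [ x     ]   [-c ]
  [ A    0  ] [ lambda ] = [ b ]

Solving the linear system:
  x*      = (1, -0.2857, -1)
  lambda* = (-2.6857, -4.4)
  f(x*)   = 13.2143

x* = (1, -0.2857, -1), lambda* = (-2.6857, -4.4)


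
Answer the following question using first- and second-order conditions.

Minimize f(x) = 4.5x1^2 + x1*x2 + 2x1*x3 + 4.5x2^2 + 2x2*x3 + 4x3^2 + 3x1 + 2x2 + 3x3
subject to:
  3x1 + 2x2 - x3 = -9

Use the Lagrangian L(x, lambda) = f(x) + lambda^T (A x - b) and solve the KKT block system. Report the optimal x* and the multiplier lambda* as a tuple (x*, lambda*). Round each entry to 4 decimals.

Form the Lagrangian:
  L(x, lambda) = (1/2) x^T Q x + c^T x + lambda^T (A x - b)
Stationarity (grad_x L = 0): Q x + c + A^T lambda = 0.
Primal feasibility: A x = b.

This gives the KKT block system:
  [ Q   A^T ] [ x     ]   [-c ]
  [ A    0  ] [ lambda ] = [ b ]

Solving the linear system:
  x*      = (-1.881, -1.2045, 0.948)
  lambda* = (4.4126)
  f(x*)   = 17.2528

x* = (-1.881, -1.2045, 0.948), lambda* = (4.4126)


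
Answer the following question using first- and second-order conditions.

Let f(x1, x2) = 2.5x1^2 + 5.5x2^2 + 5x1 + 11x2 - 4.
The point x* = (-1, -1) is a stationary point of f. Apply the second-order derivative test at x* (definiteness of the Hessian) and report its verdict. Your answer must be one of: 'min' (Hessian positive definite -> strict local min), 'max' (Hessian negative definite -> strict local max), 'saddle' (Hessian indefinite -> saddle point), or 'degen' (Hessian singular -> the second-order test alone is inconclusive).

Compute the Hessian H = grad^2 f:
  H = [[5, 0], [0, 11]]
Verify stationarity: grad f(x*) = H x* + g = (0, 0).
Eigenvalues of H: 5, 11.
Both eigenvalues > 0, so H is positive definite -> x* is a strict local min.

min


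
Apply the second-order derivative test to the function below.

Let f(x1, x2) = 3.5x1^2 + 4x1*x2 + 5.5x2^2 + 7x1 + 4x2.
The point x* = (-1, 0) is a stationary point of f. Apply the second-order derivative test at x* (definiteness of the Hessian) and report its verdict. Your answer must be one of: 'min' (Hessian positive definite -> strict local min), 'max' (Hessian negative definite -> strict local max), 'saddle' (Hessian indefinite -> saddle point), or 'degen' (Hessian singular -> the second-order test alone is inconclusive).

Compute the Hessian H = grad^2 f:
  H = [[7, 4], [4, 11]]
Verify stationarity: grad f(x*) = H x* + g = (0, 0).
Eigenvalues of H: 4.5279, 13.4721.
Both eigenvalues > 0, so H is positive definite -> x* is a strict local min.

min


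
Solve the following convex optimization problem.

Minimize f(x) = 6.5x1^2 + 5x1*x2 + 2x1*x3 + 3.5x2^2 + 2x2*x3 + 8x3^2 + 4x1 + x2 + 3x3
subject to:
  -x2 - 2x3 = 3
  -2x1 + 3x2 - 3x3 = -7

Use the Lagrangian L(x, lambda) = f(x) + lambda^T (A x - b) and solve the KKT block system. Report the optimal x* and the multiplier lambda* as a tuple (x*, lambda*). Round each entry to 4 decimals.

Form the Lagrangian:
  L(x, lambda) = (1/2) x^T Q x + c^T x + lambda^T (A x - b)
Stationarity (grad_x L = 0): Q x + c + A^T lambda = 0.
Primal feasibility: A x = b.

This gives the KKT block system:
  [ Q   A^T ] [ x     ]   [-c ]
  [ A    0  ] [ lambda ] = [ b ]

Solving the linear system:
  x*      = (0.8545, -2.1758, -0.4121)
  lambda* = (-5.6727, 1.703)
  f(x*)   = 14.4727

x* = (0.8545, -2.1758, -0.4121), lambda* = (-5.6727, 1.703)


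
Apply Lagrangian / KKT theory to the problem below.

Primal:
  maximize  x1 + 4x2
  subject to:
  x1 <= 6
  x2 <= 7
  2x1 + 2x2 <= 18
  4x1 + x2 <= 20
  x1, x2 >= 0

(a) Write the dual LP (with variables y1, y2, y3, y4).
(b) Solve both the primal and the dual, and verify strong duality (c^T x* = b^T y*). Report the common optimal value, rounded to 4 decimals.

The standard primal-dual pair for 'max c^T x s.t. A x <= b, x >= 0' is:
  Dual:  min b^T y  s.t.  A^T y >= c,  y >= 0.

So the dual LP is:
  minimize  6y1 + 7y2 + 18y3 + 20y4
  subject to:
    y1 + 2y3 + 4y4 >= 1
    y2 + 2y3 + y4 >= 4
    y1, y2, y3, y4 >= 0

Solving the primal: x* = (2, 7).
  primal value c^T x* = 30.
Solving the dual: y* = (0, 3, 0.5, 0).
  dual value b^T y* = 30.
Strong duality: c^T x* = b^T y*. Confirmed.

30


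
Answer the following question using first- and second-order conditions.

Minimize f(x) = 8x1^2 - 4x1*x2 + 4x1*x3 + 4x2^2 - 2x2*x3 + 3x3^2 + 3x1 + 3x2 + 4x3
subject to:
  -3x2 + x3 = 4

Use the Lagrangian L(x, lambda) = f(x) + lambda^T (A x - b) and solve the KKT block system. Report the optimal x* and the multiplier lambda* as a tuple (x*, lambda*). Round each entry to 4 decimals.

Form the Lagrangian:
  L(x, lambda) = (1/2) x^T Q x + c^T x + lambda^T (A x - b)
Stationarity (grad_x L = 0): Q x + c + A^T lambda = 0.
Primal feasibility: A x = b.

This gives the KKT block system:
  [ Q   A^T ] [ x     ]   [-c ]
  [ A    0  ] [ lambda ] = [ b ]

Solving the linear system:
  x*      = (-0.4321, -1.5109, -0.5326)
  lambda* = (-2.0978)
  f(x*)   = 0.216

x* = (-0.4321, -1.5109, -0.5326), lambda* = (-2.0978)
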